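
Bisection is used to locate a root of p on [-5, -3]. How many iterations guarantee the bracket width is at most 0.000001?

21

Width after n steps is 2/2^n. Need 2^n ≥ 2/0.000001 = 2000000.
2^20 = 1048576 < 2000000 ≤ 2^21 = 2097152, so n = 21.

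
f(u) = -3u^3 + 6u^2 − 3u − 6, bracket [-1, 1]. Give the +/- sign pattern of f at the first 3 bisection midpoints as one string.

--+

u = 0 gives f = -6, negative; keep [-1, 0]
u = -0.5 gives f = -2.625, negative; keep [-1, -0.5]
u = -0.75 gives f = 0.890625, positive; keep [-0.75, -0.5]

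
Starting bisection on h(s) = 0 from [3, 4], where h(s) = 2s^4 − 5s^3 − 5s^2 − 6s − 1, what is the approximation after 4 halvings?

3.4375

s = 3.5 gives h = 2.5, positive; keep [3, 3.5]
s = 3.25 gives h = -21.820312, negative; keep [3.25, 3.5]
s = 3.375 gives h = -10.927246, negative; keep [3.375, 3.5]
s = 3.4375 gives h = -4.5466, negative; keep [3.4375, 3.5]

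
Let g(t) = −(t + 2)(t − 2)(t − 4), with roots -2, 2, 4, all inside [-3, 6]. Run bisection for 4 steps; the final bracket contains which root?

-2

m = 1.5, g(m) = -4.375 (−); new bracket [-3, 1.5]
m = -0.75, g(m) = -16.328125 (−); new bracket [-3, -0.75]
m = -1.875, g(m) = -2.845703 (−); new bracket [-3, -1.875]
m = -2.4375, g(m) = 12.4978 (+); new bracket [-2.4375, -1.875]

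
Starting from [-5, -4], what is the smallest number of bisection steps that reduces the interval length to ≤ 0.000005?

Width after n steps is 1/2^n. Need 2^n ≥ 1/0.000005 = 200000.
2^17 = 131072 < 200000 ≤ 2^18 = 262144, so n = 18.

18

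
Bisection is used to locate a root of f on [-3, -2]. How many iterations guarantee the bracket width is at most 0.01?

7

Width after n steps is 1/2^n. Need 2^n ≥ 1/0.01 = 100.
2^6 = 64 < 100 ≤ 2^7 = 128, so n = 7.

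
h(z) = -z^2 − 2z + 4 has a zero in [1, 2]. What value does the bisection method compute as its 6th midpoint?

m = 1.5, h(m) = -1.25 (−); new bracket [1, 1.5]
m = 1.25, h(m) = -0.0625 (−); new bracket [1, 1.25]
m = 1.125, h(m) = 0.484375 (+); new bracket [1.125, 1.25]
m = 1.1875, h(m) = 0.2148 (+); new bracket [1.1875, 1.25]
m = 1.21875, h(m) = 0.0771 (+); new bracket [1.21875, 1.25]
m = 1.234375, h(m) = 0.0076 (+); new bracket [1.234375, 1.25]

1.234375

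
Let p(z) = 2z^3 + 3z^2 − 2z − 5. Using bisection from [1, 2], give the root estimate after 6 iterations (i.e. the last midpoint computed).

p(1.5) = 5.5 > 0, so the root lies in [1, 1.5]
p(1.25) = 1.09375 > 0, so the root lies in [1, 1.25]
p(1.125) = -0.605469 < 0, so the root lies in [1.125, 1.25]
p(1.1875) = 0.2046 > 0, so the root lies in [1.125, 1.1875]
p(1.15625) = -0.2101 < 0, so the root lies in [1.15625, 1.1875]
p(1.171875) = -0.0052 < 0, so the root lies in [1.171875, 1.1875]

1.171875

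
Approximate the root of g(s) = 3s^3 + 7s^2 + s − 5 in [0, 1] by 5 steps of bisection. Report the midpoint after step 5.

g(0.5) = -2.375 < 0, so the root lies in [0.5, 1]
g(0.75) = 0.953125 > 0, so the root lies in [0.5, 0.75]
g(0.625) = -0.908203 < 0, so the root lies in [0.625, 0.75]
g(0.6875) = -0.0291 < 0, so the root lies in [0.6875, 0.75]
g(0.71875) = 0.4489 > 0, so the root lies in [0.6875, 0.71875]

0.71875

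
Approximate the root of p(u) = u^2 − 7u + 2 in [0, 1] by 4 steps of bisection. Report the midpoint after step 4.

0.3125

p(0.5) = -1.25 < 0, so the root lies in [0, 0.5]
p(0.25) = 0.3125 > 0, so the root lies in [0.25, 0.5]
p(0.375) = -0.484375 < 0, so the root lies in [0.25, 0.375]
p(0.3125) = -0.0898 < 0, so the root lies in [0.25, 0.3125]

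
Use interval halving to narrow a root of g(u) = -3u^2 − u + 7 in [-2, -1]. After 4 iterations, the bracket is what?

u = -1.5 gives g = 1.75, positive; keep [-2, -1.5]
u = -1.75 gives g = -0.4375, negative; keep [-1.75, -1.5]
u = -1.625 gives g = 0.703125, positive; keep [-1.75, -1.625]
u = -1.6875 gives g = 0.1445, positive; keep [-1.75, -1.6875]

[-1.75, -1.6875]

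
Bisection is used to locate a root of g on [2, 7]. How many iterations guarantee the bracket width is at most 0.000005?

20

Width after n steps is 5/2^n. Need 2^n ≥ 5/0.000005 = 1000000.
2^19 = 524288 < 1000000 ≤ 2^20 = 1048576, so n = 20.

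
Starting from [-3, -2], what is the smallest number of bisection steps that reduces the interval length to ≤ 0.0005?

Width after n steps is 1/2^n. Need 2^n ≥ 1/0.0005 = 2000.
2^10 = 1024 < 2000 ≤ 2^11 = 2048, so n = 11.

11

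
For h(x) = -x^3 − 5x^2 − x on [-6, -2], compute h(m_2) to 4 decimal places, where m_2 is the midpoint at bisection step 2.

h(-4) = -12 < 0, so the root lies in [-6, -4]
h(-5) = 5 > 0, so the root lies in [-5, -4]

5.0000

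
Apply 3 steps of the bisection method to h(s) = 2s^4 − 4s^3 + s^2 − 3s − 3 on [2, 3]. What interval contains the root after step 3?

[2.125, 2.25]

m = 2.5, h(m) = 11.375 (+); new bracket [2, 2.5]
m = 2.25, h(m) = 1.007812 (+); new bracket [2, 2.25]
m = 2.125, h(m) = -2.460449 (−); new bracket [2.125, 2.25]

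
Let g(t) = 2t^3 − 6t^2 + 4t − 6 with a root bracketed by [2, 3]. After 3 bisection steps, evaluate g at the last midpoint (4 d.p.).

g(2.5) = -2.25 < 0, so the root lies in [2.5, 3]
g(2.75) = 1.21875 > 0, so the root lies in [2.5, 2.75]
g(2.625) = -0.667969 < 0, so the root lies in [2.625, 2.75]

-0.6680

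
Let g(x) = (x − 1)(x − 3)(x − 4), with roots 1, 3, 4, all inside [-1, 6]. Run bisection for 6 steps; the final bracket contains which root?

1

x = 2.5 gives g = 1.125, positive; keep [-1, 2.5]
x = 0.75 gives g = -1.828125, negative; keep [0.75, 2.5]
x = 1.625 gives g = 2.041016, positive; keep [0.75, 1.625]
x = 1.1875 gives g = 0.9558, positive; keep [0.75, 1.1875]
x = 0.96875 gives g = -0.1924, negative; keep [0.96875, 1.1875]
x = 1.078125 gives g = 0.4387, positive; keep [0.96875, 1.078125]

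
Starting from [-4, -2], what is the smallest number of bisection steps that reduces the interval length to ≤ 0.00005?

16

Width after n steps is 2/2^n. Need 2^n ≥ 2/0.00005 = 40000.
2^15 = 32768 < 40000 ≤ 2^16 = 65536, so n = 16.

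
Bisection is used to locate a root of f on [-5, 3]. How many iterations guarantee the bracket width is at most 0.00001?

20

Width after n steps is 8/2^n. Need 2^n ≥ 8/0.00001 = 800000.
2^19 = 524288 < 800000 ≤ 2^20 = 1048576, so n = 20.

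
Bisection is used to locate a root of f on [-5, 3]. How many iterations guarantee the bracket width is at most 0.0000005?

Width after n steps is 8/2^n. Need 2^n ≥ 8/0.0000005 = 16000000.
2^23 = 8388608 < 16000000 ≤ 2^24 = 16777216, so n = 24.

24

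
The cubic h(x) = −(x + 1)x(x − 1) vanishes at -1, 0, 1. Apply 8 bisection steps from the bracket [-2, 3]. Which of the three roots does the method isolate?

1

midpoint 0.5: h = 0.375 > 0 → [0.5, 3]
midpoint 1.75: h = -3.609375 < 0 → [0.5, 1.75]
midpoint 1.125: h = -0.298828 < 0 → [0.5, 1.125]
midpoint 0.8125: h = 0.2761 > 0 → [0.8125, 1.125]
midpoint 0.96875: h = 0.0596 > 0 → [0.96875, 1.125]
midpoint 1.046875: h = -0.1004 < 0 → [0.96875, 1.046875]
midpoint 1.0078125: h = -0.0158 < 0 → [0.96875, 1.0078125]
midpoint 0.98828125: h = 0.023 > 0 → [0.98828125, 1.0078125]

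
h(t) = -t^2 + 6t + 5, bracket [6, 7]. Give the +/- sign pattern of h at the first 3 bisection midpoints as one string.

t = 6.5 gives h = 1.75, positive; keep [6.5, 7]
t = 6.75 gives h = -0.0625, negative; keep [6.5, 6.75]
t = 6.625 gives h = 0.859375, positive; keep [6.625, 6.75]

+-+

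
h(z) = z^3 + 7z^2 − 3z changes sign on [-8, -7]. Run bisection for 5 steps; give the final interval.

[-7.40625, -7.375]

midpoint -7.5: h = -5.625 < 0 → [-7.5, -7]
midpoint -7.25: h = 8.609375 > 0 → [-7.5, -7.25]
midpoint -7.375: h = 1.728516 > 0 → [-7.5, -7.375]
midpoint -7.4375: h = -1.8884 < 0 → [-7.4375, -7.375]
midpoint -7.40625: h = -0.0651 < 0 → [-7.40625, -7.375]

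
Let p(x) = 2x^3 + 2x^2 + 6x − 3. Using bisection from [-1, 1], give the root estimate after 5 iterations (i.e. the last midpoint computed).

midpoint 0: p = -3 < 0 → [0, 1]
midpoint 0.5: p = 0.75 > 0 → [0, 0.5]
midpoint 0.25: p = -1.34375 < 0 → [0.25, 0.5]
midpoint 0.375: p = -0.3633 < 0 → [0.375, 0.5]
midpoint 0.4375: p = 0.1753 > 0 → [0.375, 0.4375]

0.4375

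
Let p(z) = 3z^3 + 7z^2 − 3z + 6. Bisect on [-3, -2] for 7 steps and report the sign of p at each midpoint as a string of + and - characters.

+++-+--

z = -2.5 gives p = 10.375, positive; keep [-3, -2.5]
z = -2.75 gives p = 4.796875, positive; keep [-3, -2.75]
z = -2.875 gives p = 1.193359, positive; keep [-3, -2.875]
z = -2.9375 gives p = -0.8274, negative; keep [-2.9375, -2.875]
z = -2.90625 gives p = 0.2017, positive; keep [-2.9375, -2.90625]
z = -2.921875 gives p = -0.3081, negative; keep [-2.921875, -2.90625]
z = -2.9140625 gives p = -0.0521, negative; keep [-2.9140625, -2.90625]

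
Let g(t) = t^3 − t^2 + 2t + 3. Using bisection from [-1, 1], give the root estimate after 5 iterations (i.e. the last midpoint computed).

-0.8125

m = 0, g(m) = 3 (+); new bracket [-1, 0]
m = -0.5, g(m) = 1.625 (+); new bracket [-1, -0.5]
m = -0.75, g(m) = 0.515625 (+); new bracket [-1, -0.75]
m = -0.875, g(m) = -0.1855 (−); new bracket [-0.875, -0.75]
m = -0.8125, g(m) = 0.1785 (+); new bracket [-0.875, -0.8125]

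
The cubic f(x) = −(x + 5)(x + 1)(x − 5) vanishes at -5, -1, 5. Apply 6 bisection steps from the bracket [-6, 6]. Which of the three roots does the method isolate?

f(0) = 25 > 0, so the root lies in [0, 6]
f(3) = 64 > 0, so the root lies in [3, 6]
f(4.5) = 26.125 > 0, so the root lies in [4.5, 6]
f(5.25) = -16.0156 < 0, so the root lies in [4.5, 5.25]
f(4.875) = 7.252 > 0, so the root lies in [4.875, 5.25]
f(5.0625) = -3.8127 < 0, so the root lies in [4.875, 5.0625]

5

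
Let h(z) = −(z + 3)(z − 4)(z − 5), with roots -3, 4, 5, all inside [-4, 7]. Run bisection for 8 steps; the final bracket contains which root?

h(1.5) = -39.375 < 0, so the root lies in [-4, 1.5]
h(-1.25) = -57.421875 < 0, so the root lies in [-4, -1.25]
h(-2.625) = -18.943359 < 0, so the root lies in [-4, -2.625]
h(-3.3125) = 18.9954 > 0, so the root lies in [-3.3125, -2.625]
h(-2.96875) = -1.7354 < 0, so the root lies in [-3.3125, -2.96875]
h(-3.140625) = 8.1744 > 0, so the root lies in [-3.140625, -2.96875]
h(-3.0546875) = 3.1075 > 0, so the root lies in [-3.0546875, -2.96875]
h(-3.01171875) = 0.6583 > 0, so the root lies in [-3.01171875, -2.96875]

-3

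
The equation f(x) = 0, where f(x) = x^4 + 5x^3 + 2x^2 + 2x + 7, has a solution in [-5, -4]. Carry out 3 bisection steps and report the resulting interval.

f(-4.5) = -7.0625 < 0, so the root lies in [-5, -4.5]
f(-4.75) = 15.832031 > 0, so the root lies in [-4.75, -4.5]
f(-4.625) = 3.431885 > 0, so the root lies in [-4.625, -4.5]

[-4.625, -4.5]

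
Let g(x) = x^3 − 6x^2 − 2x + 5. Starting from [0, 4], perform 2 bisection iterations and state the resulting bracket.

[0, 1]

midpoint 2: g = -15 < 0 → [0, 2]
midpoint 1: g = -2 < 0 → [0, 1]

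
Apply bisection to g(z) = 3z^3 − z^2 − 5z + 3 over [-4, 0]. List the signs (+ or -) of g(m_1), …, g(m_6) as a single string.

-+-++-

m = -2, g(m) = -15 (−); new bracket [-2, 0]
m = -1, g(m) = 4 (+); new bracket [-2, -1]
m = -1.5, g(m) = -1.875 (−); new bracket [-1.5, -1]
m = -1.25, g(m) = 1.8281 (+); new bracket [-1.5, -1.25]
m = -1.375, g(m) = 0.1855 (+); new bracket [-1.5, -1.375]
m = -1.4375, g(m) = -0.7903 (−); new bracket [-1.4375, -1.375]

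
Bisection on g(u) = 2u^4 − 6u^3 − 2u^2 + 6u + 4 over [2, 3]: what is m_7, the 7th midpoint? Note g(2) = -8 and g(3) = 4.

u = 2.5 gives g = -9.125, negative; keep [2.5, 3]
u = 2.75 gives g = -5.023438, negative; keep [2.75, 3]
u = 2.875 gives g = -1.222168, negative; keep [2.875, 3]
u = 2.9375 gives g = 1.1988, positive; keep [2.875, 2.9375]
u = 2.90625 gives g = -0.0576, negative; keep [2.90625, 2.9375]
u = 2.921875 gives g = 0.5589, positive; keep [2.90625, 2.921875]
u = 2.9140625 gives g = 0.2477, positive; keep [2.90625, 2.9140625]

2.9140625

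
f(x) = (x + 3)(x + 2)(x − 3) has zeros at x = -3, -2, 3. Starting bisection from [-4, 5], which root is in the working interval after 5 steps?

3

m = 0.5, f(m) = -21.875 (−); new bracket [0.5, 5]
m = 2.75, f(m) = -6.828125 (−); new bracket [2.75, 5]
m = 3.875, f(m) = 35.341797 (+); new bracket [2.75, 3.875]
m = 3.3125, f(m) = 10.4797 (+); new bracket [2.75, 3.3125]
m = 3.03125, f(m) = 0.9483 (+); new bracket [2.75, 3.03125]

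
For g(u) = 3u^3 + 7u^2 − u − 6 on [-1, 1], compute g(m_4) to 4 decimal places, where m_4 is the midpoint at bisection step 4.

m = 0, g(m) = -6 (−); new bracket [0, 1]
m = 0.5, g(m) = -4.375 (−); new bracket [0.5, 1]
m = 0.75, g(m) = -1.546875 (−); new bracket [0.75, 1]
m = 0.875, g(m) = 0.4941 (+); new bracket [0.75, 0.875]

0.4941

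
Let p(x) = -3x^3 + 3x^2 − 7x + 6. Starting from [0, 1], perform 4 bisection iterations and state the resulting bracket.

[0.875, 0.9375]

m = 0.5, p(m) = 2.875 (+); new bracket [0.5, 1]
m = 0.75, p(m) = 1.171875 (+); new bracket [0.75, 1]
m = 0.875, p(m) = 0.162109 (+); new bracket [0.875, 1]
m = 0.9375, p(m) = -0.3977 (−); new bracket [0.875, 0.9375]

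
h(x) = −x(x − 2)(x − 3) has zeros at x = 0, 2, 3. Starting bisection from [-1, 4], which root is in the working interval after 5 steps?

h(1.5) = -1.125 < 0, so the root lies in [-1, 1.5]
h(0.25) = -1.203125 < 0, so the root lies in [-1, 0.25]
h(-0.375) = 3.005859 > 0, so the root lies in [-0.375, 0.25]
h(-0.0625) = 0.3948 > 0, so the root lies in [-0.0625, 0.25]
h(0.09375) = -0.5194 < 0, so the root lies in [-0.0625, 0.09375]

0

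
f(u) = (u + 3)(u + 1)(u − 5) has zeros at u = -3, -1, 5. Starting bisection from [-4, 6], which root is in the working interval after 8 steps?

midpoint 1: f = -32 < 0 → [1, 6]
midpoint 3.5: f = -43.875 < 0 → [3.5, 6]
midpoint 4.75: f = -11.140625 < 0 → [4.75, 6]
midpoint 5.375: f = 20.0215 > 0 → [4.75, 5.375]
midpoint 5.0625: f = 3.0549 > 0 → [4.75, 5.0625]
midpoint 4.90625: f = -4.3778 < 0 → [4.90625, 5.0625]
midpoint 4.984375: f = -0.7466 < 0 → [4.984375, 5.0625]
midpoint 5.0234375: f = 1.1327 > 0 → [4.984375, 5.0234375]

5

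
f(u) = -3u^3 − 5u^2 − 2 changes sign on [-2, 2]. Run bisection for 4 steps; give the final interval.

midpoint 0: f = -2 < 0 → [-2, 0]
midpoint -1: f = -4 < 0 → [-2, -1]
midpoint -1.5: f = -3.125 < 0 → [-2, -1.5]
midpoint -1.75: f = -1.2344 < 0 → [-2, -1.75]

[-2, -1.75]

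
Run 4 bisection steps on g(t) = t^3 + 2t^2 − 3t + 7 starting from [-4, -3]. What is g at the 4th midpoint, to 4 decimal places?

0.3264

t = -3.5 gives g = -0.875, negative; keep [-3.5, -3]
t = -3.25 gives g = 3.546875, positive; keep [-3.5, -3.25]
t = -3.375 gives g = 1.462891, positive; keep [-3.5, -3.375]
t = -3.4375 gives g = 0.3264, positive; keep [-3.5, -3.4375]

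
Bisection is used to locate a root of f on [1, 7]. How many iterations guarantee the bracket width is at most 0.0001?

Width after n steps is 6/2^n. Need 2^n ≥ 6/0.0001 = 60000.
2^15 = 32768 < 60000 ≤ 2^16 = 65536, so n = 16.

16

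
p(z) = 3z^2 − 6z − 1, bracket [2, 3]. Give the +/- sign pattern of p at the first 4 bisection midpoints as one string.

p(2.5) = 2.75 > 0, so the root lies in [2, 2.5]
p(2.25) = 0.6875 > 0, so the root lies in [2, 2.25]
p(2.125) = -0.203125 < 0, so the root lies in [2.125, 2.25]
p(2.1875) = 0.2305 > 0, so the root lies in [2.125, 2.1875]

++-+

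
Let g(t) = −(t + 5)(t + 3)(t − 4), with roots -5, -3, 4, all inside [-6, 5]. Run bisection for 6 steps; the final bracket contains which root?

midpoint -0.5: g = 50.625 > 0 → [-0.5, 5]
midpoint 2.25: g = 66.609375 > 0 → [2.25, 5]
midpoint 3.625: g = 21.427734 > 0 → [3.625, 5]
midpoint 4.3125: g = -21.2805 < 0 → [3.625, 4.3125]
midpoint 3.96875: g = 1.9532 > 0 → [3.96875, 4.3125]
midpoint 4.140625: g = -9.1786 < 0 → [3.96875, 4.140625]

4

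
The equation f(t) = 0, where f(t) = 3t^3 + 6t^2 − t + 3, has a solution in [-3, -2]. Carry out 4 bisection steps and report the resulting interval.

[-2.375, -2.3125]

t = -2.5 gives f = -3.875, negative; keep [-2.5, -2]
t = -2.25 gives f = 1.453125, positive; keep [-2.5, -2.25]
t = -2.375 gives f = -0.970703, negative; keep [-2.375, -2.25]
t = -2.3125 gives f = 0.2991, positive; keep [-2.375, -2.3125]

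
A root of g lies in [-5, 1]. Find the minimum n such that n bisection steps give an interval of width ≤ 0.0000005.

Width after n steps is 6/2^n. Need 2^n ≥ 6/0.0000005 = 12000000.
2^23 = 8388608 < 12000000 ≤ 2^24 = 16777216, so n = 24.

24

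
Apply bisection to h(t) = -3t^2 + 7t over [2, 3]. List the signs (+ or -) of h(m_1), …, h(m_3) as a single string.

-+-

h(2.5) = -1.25 < 0, so the root lies in [2, 2.5]
h(2.25) = 0.5625 > 0, so the root lies in [2.25, 2.5]
h(2.375) = -0.296875 < 0, so the root lies in [2.25, 2.375]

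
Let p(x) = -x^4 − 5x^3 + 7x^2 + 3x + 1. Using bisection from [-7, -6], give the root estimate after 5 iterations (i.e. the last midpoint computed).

-6.09375

x = -6.5 gives p = -134.6875, negative; keep [-6.5, -6]
x = -6.25 gives p = -49.488281, negative; keep [-6.25, -6]
x = -6.125 gives p = -13.271729, negative; keep [-6.125, -6]
x = -6.0625 gives p = 3.343, positive; keep [-6.125, -6.0625]
x = -6.09375 gives p = -4.8429, negative; keep [-6.09375, -6.0625]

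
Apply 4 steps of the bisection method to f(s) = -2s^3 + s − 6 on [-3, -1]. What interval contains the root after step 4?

[-1.625, -1.5]

f(-2) = 8 > 0, so the root lies in [-2, -1]
f(-1.5) = -0.75 < 0, so the root lies in [-2, -1.5]
f(-1.75) = 2.96875 > 0, so the root lies in [-1.75, -1.5]
f(-1.625) = 0.957 > 0, so the root lies in [-1.625, -1.5]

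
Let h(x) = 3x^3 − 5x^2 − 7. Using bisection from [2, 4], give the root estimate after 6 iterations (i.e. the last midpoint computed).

m = 3, h(m) = 29 (+); new bracket [2, 3]
m = 2.5, h(m) = 8.625 (+); new bracket [2, 2.5]
m = 2.25, h(m) = 1.859375 (+); new bracket [2, 2.25]
m = 2.125, h(m) = -0.791 (−); new bracket [2.125, 2.25]
m = 2.1875, h(m) = 0.4768 (+); new bracket [2.125, 2.1875]
m = 2.15625, h(m) = -0.1712 (−); new bracket [2.15625, 2.1875]

2.15625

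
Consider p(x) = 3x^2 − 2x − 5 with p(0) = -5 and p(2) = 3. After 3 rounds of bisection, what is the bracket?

[1.5, 1.75]

x = 1 gives p = -4, negative; keep [1, 2]
x = 1.5 gives p = -1.25, negative; keep [1.5, 2]
x = 1.75 gives p = 0.6875, positive; keep [1.5, 1.75]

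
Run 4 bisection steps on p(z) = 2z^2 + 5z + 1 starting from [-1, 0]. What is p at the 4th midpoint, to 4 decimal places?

0.1328

z = -0.5 gives p = -1, negative; keep [-0.5, 0]
z = -0.25 gives p = -0.125, negative; keep [-0.25, 0]
z = -0.125 gives p = 0.40625, positive; keep [-0.25, -0.125]
z = -0.1875 gives p = 0.1328, positive; keep [-0.25, -0.1875]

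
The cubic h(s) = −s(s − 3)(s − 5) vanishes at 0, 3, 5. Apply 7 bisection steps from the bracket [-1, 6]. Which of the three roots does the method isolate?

m = 2.5, h(m) = -3.125 (−); new bracket [-1, 2.5]
m = 0.75, h(m) = -7.171875 (−); new bracket [-1, 0.75]
m = -0.125, h(m) = 2.001953 (+); new bracket [-0.125, 0.75]
m = 0.3125, h(m) = -3.9368 (−); new bracket [-0.125, 0.3125]
m = 0.09375, h(m) = -1.3368 (−); new bracket [-0.125, 0.09375]
m = -0.015625, h(m) = 0.2363 (+); new bracket [-0.015625, 0.09375]
m = 0.0390625, h(m) = -0.5738 (−); new bracket [-0.015625, 0.0390625]

0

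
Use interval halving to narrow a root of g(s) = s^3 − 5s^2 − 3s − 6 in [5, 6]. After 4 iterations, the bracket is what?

g(5.5) = -7.375 < 0, so the root lies in [5.5, 6]
g(5.75) = 1.546875 > 0, so the root lies in [5.5, 5.75]
g(5.625) = -3.099609 < 0, so the root lies in [5.625, 5.75]
g(5.6875) = -0.8235 < 0, so the root lies in [5.6875, 5.75]

[5.6875, 5.75]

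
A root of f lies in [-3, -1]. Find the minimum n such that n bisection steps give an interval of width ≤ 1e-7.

Width after n steps is 2/2^n. Need 2^n ≥ 2/1e-7 = 20000000.
2^24 = 16777216 < 20000000 ≤ 2^25 = 33554432, so n = 25.

25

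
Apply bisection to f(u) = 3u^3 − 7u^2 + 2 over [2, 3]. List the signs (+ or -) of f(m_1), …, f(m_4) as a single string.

++--

midpoint 2.5: f = 5.125 > 0 → [2, 2.5]
midpoint 2.25: f = 0.734375 > 0 → [2, 2.25]
midpoint 2.125: f = -0.822266 < 0 → [2.125, 2.25]
midpoint 2.1875: f = -0.0935 < 0 → [2.1875, 2.25]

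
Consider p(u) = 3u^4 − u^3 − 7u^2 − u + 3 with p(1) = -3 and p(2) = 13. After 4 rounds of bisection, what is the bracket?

u = 1.5 gives p = -2.4375, negative; keep [1.5, 2]
u = 1.75 gives p = 2.589844, positive; keep [1.5, 1.75]
u = 1.625 gives p = -0.481689, negative; keep [1.625, 1.75]
u = 1.6875 gives p = 0.9009, positive; keep [1.625, 1.6875]

[1.625, 1.6875]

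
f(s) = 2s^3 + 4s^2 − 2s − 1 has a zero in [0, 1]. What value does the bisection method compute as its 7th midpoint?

0.6640625

m = 0.5, f(m) = -0.75 (−); new bracket [0.5, 1]
m = 0.75, f(m) = 0.59375 (+); new bracket [0.5, 0.75]
m = 0.625, f(m) = -0.199219 (−); new bracket [0.625, 0.75]
m = 0.6875, f(m) = 0.1655 (+); new bracket [0.625, 0.6875]
m = 0.65625, f(m) = -0.0246 (−); new bracket [0.65625, 0.6875]
m = 0.671875, f(m) = 0.0685 (+); new bracket [0.65625, 0.671875]
m = 0.6640625, f(m) = 0.0215 (+); new bracket [0.65625, 0.6640625]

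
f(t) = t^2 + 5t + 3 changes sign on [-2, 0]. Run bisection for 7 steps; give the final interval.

m = -1, f(m) = -1 (−); new bracket [-1, 0]
m = -0.5, f(m) = 0.75 (+); new bracket [-1, -0.5]
m = -0.75, f(m) = -0.1875 (−); new bracket [-0.75, -0.5]
m = -0.625, f(m) = 0.2656 (+); new bracket [-0.75, -0.625]
m = -0.6875, f(m) = 0.0352 (+); new bracket [-0.75, -0.6875]
m = -0.71875, f(m) = -0.0771 (−); new bracket [-0.71875, -0.6875]
m = -0.703125, f(m) = -0.0212 (−); new bracket [-0.703125, -0.6875]

[-0.703125, -0.6875]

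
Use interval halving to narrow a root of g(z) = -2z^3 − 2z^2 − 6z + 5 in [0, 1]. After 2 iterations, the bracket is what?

[0.5, 0.75]

m = 0.5, g(m) = 1.25 (+); new bracket [0.5, 1]
m = 0.75, g(m) = -1.46875 (−); new bracket [0.5, 0.75]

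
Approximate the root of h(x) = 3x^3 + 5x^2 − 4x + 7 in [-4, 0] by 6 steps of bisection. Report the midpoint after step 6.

-2.5625

midpoint -2: h = 11 > 0 → [-4, -2]
midpoint -3: h = -17 < 0 → [-3, -2]
midpoint -2.5: h = 1.375 > 0 → [-3, -2.5]
midpoint -2.75: h = -6.5781 < 0 → [-2.75, -2.5]
midpoint -2.625: h = -2.3105 < 0 → [-2.625, -2.5]
midpoint -2.5625: h = -0.3972 < 0 → [-2.5625, -2.5]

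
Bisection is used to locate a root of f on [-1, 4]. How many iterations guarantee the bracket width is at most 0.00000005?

Width after n steps is 5/2^n. Need 2^n ≥ 5/0.00000005 = 100000000.
2^26 = 67108864 < 100000000 ≤ 2^27 = 134217728, so n = 27.

27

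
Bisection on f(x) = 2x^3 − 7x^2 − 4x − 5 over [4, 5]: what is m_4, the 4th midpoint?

m = 4.5, f(m) = 17.5 (+); new bracket [4, 4.5]
m = 4.25, f(m) = 5.09375 (+); new bracket [4, 4.25]
m = 4.125, f(m) = -0.230469 (−); new bracket [4.125, 4.25]
m = 4.1875, f(m) = 2.3608 (+); new bracket [4.125, 4.1875]

4.1875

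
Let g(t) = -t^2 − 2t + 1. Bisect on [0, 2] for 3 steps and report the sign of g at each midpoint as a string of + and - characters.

t = 1 gives g = -2, negative; keep [0, 1]
t = 0.5 gives g = -0.25, negative; keep [0, 0.5]
t = 0.25 gives g = 0.4375, positive; keep [0.25, 0.5]

--+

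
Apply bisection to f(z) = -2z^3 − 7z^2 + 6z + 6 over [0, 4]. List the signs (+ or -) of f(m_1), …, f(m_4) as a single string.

-+--

z = 2 gives f = -26, negative; keep [0, 2]
z = 1 gives f = 3, positive; keep [1, 2]
z = 1.5 gives f = -7.5, negative; keep [1, 1.5]
z = 1.25 gives f = -1.3438, negative; keep [1, 1.25]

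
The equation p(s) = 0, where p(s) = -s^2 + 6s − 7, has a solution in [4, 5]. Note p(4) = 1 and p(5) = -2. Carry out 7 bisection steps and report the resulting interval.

p(4.5) = -0.25 < 0, so the root lies in [4, 4.5]
p(4.25) = 0.4375 > 0, so the root lies in [4.25, 4.5]
p(4.375) = 0.109375 > 0, so the root lies in [4.375, 4.5]
p(4.4375) = -0.0664 < 0, so the root lies in [4.375, 4.4375]
p(4.40625) = 0.0225 > 0, so the root lies in [4.40625, 4.4375]
p(4.421875) = -0.0217 < 0, so the root lies in [4.40625, 4.421875]
p(4.4140625) = 0.0004 > 0, so the root lies in [4.4140625, 4.421875]

[4.4140625, 4.421875]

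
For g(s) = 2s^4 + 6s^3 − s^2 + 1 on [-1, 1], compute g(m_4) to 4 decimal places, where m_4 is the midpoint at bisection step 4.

s = 0 gives g = 1, positive; keep [-1, 0]
s = -0.5 gives g = 0.125, positive; keep [-1, -0.5]
s = -0.75 gives g = -1.460938, negative; keep [-0.75, -0.5]
s = -0.625 gives g = -0.5503, negative; keep [-0.625, -0.5]

-0.5503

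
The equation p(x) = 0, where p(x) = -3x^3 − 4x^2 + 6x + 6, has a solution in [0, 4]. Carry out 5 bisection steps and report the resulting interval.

[1.25, 1.375]

midpoint 2: p = -22 < 0 → [0, 2]
midpoint 1: p = 5 > 0 → [1, 2]
midpoint 1.5: p = -4.125 < 0 → [1, 1.5]
midpoint 1.25: p = 1.3906 > 0 → [1.25, 1.5]
midpoint 1.375: p = -1.1113 < 0 → [1.25, 1.375]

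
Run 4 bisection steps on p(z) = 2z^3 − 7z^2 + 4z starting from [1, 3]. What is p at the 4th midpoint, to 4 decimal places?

p(2) = -4 < 0, so the root lies in [2, 3]
p(2.5) = -2.5 < 0, so the root lies in [2.5, 3]
p(2.75) = -0.34375 < 0, so the root lies in [2.75, 3]
p(2.875) = 1.168 > 0, so the root lies in [2.75, 2.875]

1.1680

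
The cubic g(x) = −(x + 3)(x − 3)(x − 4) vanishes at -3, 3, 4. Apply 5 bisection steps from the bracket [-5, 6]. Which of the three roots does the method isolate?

-3

x = 0.5 gives g = -30.625, negative; keep [-5, 0.5]
x = -2.25 gives g = -24.609375, negative; keep [-5, -2.25]
x = -3.625 gives g = 31.572266, positive; keep [-3.625, -2.25]
x = -2.9375 gives g = -2.5745, negative; keep [-3.625, -2.9375]
x = -3.28125 gives g = 12.8631, positive; keep [-3.28125, -2.9375]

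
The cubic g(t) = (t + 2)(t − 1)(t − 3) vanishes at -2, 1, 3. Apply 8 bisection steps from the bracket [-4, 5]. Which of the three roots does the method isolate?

m = 0.5, g(m) = 3.125 (+); new bracket [-4, 0.5]
m = -1.75, g(m) = 3.265625 (+); new bracket [-4, -1.75]
m = -2.875, g(m) = -19.919922 (−); new bracket [-2.875, -1.75]
m = -2.3125, g(m) = -5.4993 (−); new bracket [-2.3125, -1.75]
m = -2.03125, g(m) = -0.4766 (−); new bracket [-2.03125, -1.75]
m = -1.890625, g(m) = 1.5462 (+); new bracket [-2.03125, -1.890625]
m = -1.9609375, g(m) = 0.5738 (+); new bracket [-2.03125, -1.9609375]
m = -1.99609375, g(m) = 0.0585 (+); new bracket [-2.03125, -1.99609375]

-2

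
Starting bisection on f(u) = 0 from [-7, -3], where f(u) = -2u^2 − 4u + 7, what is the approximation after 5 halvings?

u = -5 gives f = -23, negative; keep [-5, -3]
u = -4 gives f = -9, negative; keep [-4, -3]
u = -3.5 gives f = -3.5, negative; keep [-3.5, -3]
u = -3.25 gives f = -1.125, negative; keep [-3.25, -3]
u = -3.125 gives f = -0.0312, negative; keep [-3.125, -3]

-3.125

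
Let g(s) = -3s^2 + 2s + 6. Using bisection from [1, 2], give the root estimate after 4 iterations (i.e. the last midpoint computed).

g(1.5) = 2.25 > 0, so the root lies in [1.5, 2]
g(1.75) = 0.3125 > 0, so the root lies in [1.75, 2]
g(1.875) = -0.796875 < 0, so the root lies in [1.75, 1.875]
g(1.8125) = -0.2305 < 0, so the root lies in [1.75, 1.8125]

1.8125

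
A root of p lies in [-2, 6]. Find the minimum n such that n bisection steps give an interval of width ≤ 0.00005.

18

Width after n steps is 8/2^n. Need 2^n ≥ 8/0.00005 = 160000.
2^17 = 131072 < 160000 ≤ 2^18 = 262144, so n = 18.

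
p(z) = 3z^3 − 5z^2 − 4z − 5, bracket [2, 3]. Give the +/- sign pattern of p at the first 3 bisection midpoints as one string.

z = 2.5 gives p = 0.625, positive; keep [2, 2.5]
z = 2.25 gives p = -5.140625, negative; keep [2.25, 2.5]
z = 2.375 gives p = -2.513672, negative; keep [2.375, 2.5]

+--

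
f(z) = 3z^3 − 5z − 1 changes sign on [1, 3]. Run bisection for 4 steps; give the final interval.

z = 2 gives f = 13, positive; keep [1, 2]
z = 1.5 gives f = 1.625, positive; keep [1, 1.5]
z = 1.25 gives f = -1.390625, negative; keep [1.25, 1.5]
z = 1.375 gives f = -0.0762, negative; keep [1.375, 1.5]

[1.375, 1.5]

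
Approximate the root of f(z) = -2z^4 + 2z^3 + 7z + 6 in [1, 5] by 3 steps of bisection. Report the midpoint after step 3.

2.5

m = 3, f(m) = -81 (−); new bracket [1, 3]
m = 2, f(m) = 4 (+); new bracket [2, 3]
m = 2.5, f(m) = -23.375 (−); new bracket [2, 2.5]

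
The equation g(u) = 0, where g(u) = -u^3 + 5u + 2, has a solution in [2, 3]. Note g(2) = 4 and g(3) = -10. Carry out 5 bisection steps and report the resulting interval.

g(2.5) = -1.125 < 0, so the root lies in [2, 2.5]
g(2.25) = 1.859375 > 0, so the root lies in [2.25, 2.5]
g(2.375) = 0.478516 > 0, so the root lies in [2.375, 2.5]
g(2.4375) = -0.2947 < 0, so the root lies in [2.375, 2.4375]
g(2.40625) = 0.099 > 0, so the root lies in [2.40625, 2.4375]

[2.40625, 2.4375]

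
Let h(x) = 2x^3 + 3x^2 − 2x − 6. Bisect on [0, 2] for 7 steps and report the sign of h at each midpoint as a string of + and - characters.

x = 1 gives h = -3, negative; keep [1, 2]
x = 1.5 gives h = 4.5, positive; keep [1, 1.5]
x = 1.25 gives h = 0.09375, positive; keep [1, 1.25]
x = 1.125 gives h = -1.6055, negative; keep [1.125, 1.25]
x = 1.1875 gives h = -0.7954, negative; keep [1.1875, 1.25]
x = 1.21875 gives h = -0.3609, negative; keep [1.21875, 1.25]
x = 1.234375 gives h = -0.1361, negative; keep [1.234375, 1.25]

-++----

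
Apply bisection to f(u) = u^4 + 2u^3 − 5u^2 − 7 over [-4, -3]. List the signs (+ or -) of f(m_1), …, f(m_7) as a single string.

m = -3.5, f(m) = -3.9375 (−); new bracket [-4, -3.5]
m = -3.75, f(m) = 14.972656 (+); new bracket [-3.75, -3.5]
m = -3.625, f(m) = 4.703369 (+); new bracket [-3.625, -3.5]
m = -3.5625, f(m) = 0.1885 (+); new bracket [-3.5625, -3.5]
m = -3.53125, f(m) = -1.922 (−); new bracket [-3.5625, -3.53125]
m = -3.546875, f(m) = -0.8788 (−); new bracket [-3.5625, -3.546875]
m = -3.5546875, f(m) = -0.3482 (−); new bracket [-3.5625, -3.5546875]

-+++---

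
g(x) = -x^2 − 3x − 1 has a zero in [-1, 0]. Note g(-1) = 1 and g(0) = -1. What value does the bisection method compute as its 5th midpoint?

g(-0.5) = 0.25 > 0, so the root lies in [-0.5, 0]
g(-0.25) = -0.3125 < 0, so the root lies in [-0.5, -0.25]
g(-0.375) = -0.015625 < 0, so the root lies in [-0.5, -0.375]
g(-0.4375) = 0.1211 > 0, so the root lies in [-0.4375, -0.375]
g(-0.40625) = 0.0537 > 0, so the root lies in [-0.40625, -0.375]

-0.40625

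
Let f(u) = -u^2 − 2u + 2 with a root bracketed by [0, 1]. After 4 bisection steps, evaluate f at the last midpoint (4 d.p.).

0.1523

m = 0.5, f(m) = 0.75 (+); new bracket [0.5, 1]
m = 0.75, f(m) = -0.0625 (−); new bracket [0.5, 0.75]
m = 0.625, f(m) = 0.359375 (+); new bracket [0.625, 0.75]
m = 0.6875, f(m) = 0.1523 (+); new bracket [0.6875, 0.75]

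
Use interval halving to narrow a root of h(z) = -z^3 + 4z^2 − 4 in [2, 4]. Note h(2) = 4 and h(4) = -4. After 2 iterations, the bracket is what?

[3.5, 4]

z = 3 gives h = 5, positive; keep [3, 4]
z = 3.5 gives h = 2.125, positive; keep [3.5, 4]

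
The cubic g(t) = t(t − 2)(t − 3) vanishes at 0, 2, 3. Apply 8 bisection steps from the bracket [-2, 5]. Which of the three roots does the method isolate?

midpoint 1.5: g = 1.125 > 0 → [-2, 1.5]
midpoint -0.25: g = -1.828125 < 0 → [-0.25, 1.5]
midpoint 0.625: g = 2.041016 > 0 → [-0.25, 0.625]
midpoint 0.1875: g = 0.9558 > 0 → [-0.25, 0.1875]
midpoint -0.03125: g = -0.1924 < 0 → [-0.03125, 0.1875]
midpoint 0.078125: g = 0.4387 > 0 → [-0.03125, 0.078125]
midpoint 0.0234375: g = 0.1379 > 0 → [-0.03125, 0.0234375]
midpoint -0.00390625: g = -0.0235 < 0 → [-0.00390625, 0.0234375]

0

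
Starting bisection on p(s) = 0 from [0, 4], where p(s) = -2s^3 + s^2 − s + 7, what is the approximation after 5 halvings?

m = 2, p(m) = -7 (−); new bracket [0, 2]
m = 1, p(m) = 5 (+); new bracket [1, 2]
m = 1.5, p(m) = 1 (+); new bracket [1.5, 2]
m = 1.75, p(m) = -2.4062 (−); new bracket [1.5, 1.75]
m = 1.625, p(m) = -0.5664 (−); new bracket [1.5, 1.625]

1.625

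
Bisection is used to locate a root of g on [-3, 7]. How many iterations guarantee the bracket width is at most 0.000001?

Width after n steps is 10/2^n. Need 2^n ≥ 10/0.000001 = 10000000.
2^23 = 8388608 < 10000000 ≤ 2^24 = 16777216, so n = 24.

24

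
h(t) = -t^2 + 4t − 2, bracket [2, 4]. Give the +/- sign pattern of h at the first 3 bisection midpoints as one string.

+-+

t = 3 gives h = 1, positive; keep [3, 4]
t = 3.5 gives h = -0.25, negative; keep [3, 3.5]
t = 3.25 gives h = 0.4375, positive; keep [3.25, 3.5]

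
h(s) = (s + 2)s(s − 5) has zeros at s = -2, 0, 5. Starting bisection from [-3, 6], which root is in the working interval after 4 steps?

s = 1.5 gives h = -18.375, negative; keep [1.5, 6]
s = 3.75 gives h = -26.953125, negative; keep [3.75, 6]
s = 4.875 gives h = -4.189453, negative; keep [4.875, 6]
s = 5.4375 gives h = 17.6931, positive; keep [4.875, 5.4375]

5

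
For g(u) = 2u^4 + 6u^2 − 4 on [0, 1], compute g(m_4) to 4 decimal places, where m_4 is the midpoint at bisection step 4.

-0.7173

midpoint 0.5: g = -2.375 < 0 → [0.5, 1]
midpoint 0.75: g = 0.007812 > 0 → [0.5, 0.75]
midpoint 0.625: g = -1.351074 < 0 → [0.625, 0.75]
midpoint 0.6875: g = -0.7173 < 0 → [0.6875, 0.75]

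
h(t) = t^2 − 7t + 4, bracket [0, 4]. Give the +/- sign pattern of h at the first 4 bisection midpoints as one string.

h(2) = -6 < 0, so the root lies in [0, 2]
h(1) = -2 < 0, so the root lies in [0, 1]
h(0.5) = 0.75 > 0, so the root lies in [0.5, 1]
h(0.75) = -0.6875 < 0, so the root lies in [0.5, 0.75]

--+-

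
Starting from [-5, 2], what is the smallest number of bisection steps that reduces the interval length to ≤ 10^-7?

27

Width after n steps is 7/2^n. Need 2^n ≥ 7/10^-7 = 70000000.
2^26 = 67108864 < 70000000 ≤ 2^27 = 134217728, so n = 27.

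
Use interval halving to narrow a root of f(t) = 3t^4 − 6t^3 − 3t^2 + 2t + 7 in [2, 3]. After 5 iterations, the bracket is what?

[2.03125, 2.0625]

m = 2.5, f(m) = 16.6875 (+); new bracket [2, 2.5]
m = 2.25, f(m) = 4.855469 (+); new bracket [2, 2.25]
m = 2.125, f(m) = 1.301514 (+); new bracket [2, 2.125]
m = 2.0625, f(m) = 0.0083 (+); new bracket [2, 2.0625]
m = 2.03125, f(m) = -0.5297 (−); new bracket [2.03125, 2.0625]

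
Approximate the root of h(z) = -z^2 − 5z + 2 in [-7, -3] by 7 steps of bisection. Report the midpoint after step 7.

h(-5) = 2 > 0, so the root lies in [-7, -5]
h(-6) = -4 < 0, so the root lies in [-6, -5]
h(-5.5) = -0.75 < 0, so the root lies in [-5.5, -5]
h(-5.25) = 0.6875 > 0, so the root lies in [-5.5, -5.25]
h(-5.375) = -0.0156 < 0, so the root lies in [-5.375, -5.25]
h(-5.3125) = 0.3398 > 0, so the root lies in [-5.375, -5.3125]
h(-5.34375) = 0.1631 > 0, so the root lies in [-5.375, -5.34375]

-5.34375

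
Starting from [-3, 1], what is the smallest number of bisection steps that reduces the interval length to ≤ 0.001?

12

Width after n steps is 4/2^n. Need 2^n ≥ 4/0.001 = 4000.
2^11 = 2048 < 4000 ≤ 2^12 = 4096, so n = 12.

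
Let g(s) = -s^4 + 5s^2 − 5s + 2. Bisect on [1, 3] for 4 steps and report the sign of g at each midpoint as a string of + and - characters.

m = 2, g(m) = -4 (−); new bracket [1, 2]
m = 1.5, g(m) = 0.6875 (+); new bracket [1.5, 2]
m = 1.75, g(m) = -0.816406 (−); new bracket [1.5, 1.75]
m = 1.625, g(m) = 0.1052 (+); new bracket [1.625, 1.75]

-+-+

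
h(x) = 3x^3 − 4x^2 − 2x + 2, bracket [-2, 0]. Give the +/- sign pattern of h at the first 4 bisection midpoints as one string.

h(-1) = -3 < 0, so the root lies in [-1, 0]
h(-0.5) = 1.625 > 0, so the root lies in [-1, -0.5]
h(-0.75) = -0.015625 < 0, so the root lies in [-0.75, -0.5]
h(-0.625) = 0.9551 > 0, so the root lies in [-0.75, -0.625]

-+-+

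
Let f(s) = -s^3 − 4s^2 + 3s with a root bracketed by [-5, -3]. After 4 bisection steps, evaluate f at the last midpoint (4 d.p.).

-0.5059

f(-4) = -12 < 0, so the root lies in [-5, -4]
f(-4.5) = -3.375 < 0, so the root lies in [-5, -4.5]
f(-4.75) = 2.671875 > 0, so the root lies in [-4.75, -4.5]
f(-4.625) = -0.5059 < 0, so the root lies in [-4.75, -4.625]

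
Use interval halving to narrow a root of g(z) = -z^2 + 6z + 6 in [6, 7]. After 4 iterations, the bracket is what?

g(6.5) = 2.75 > 0, so the root lies in [6.5, 7]
g(6.75) = 0.9375 > 0, so the root lies in [6.75, 7]
g(6.875) = -0.015625 < 0, so the root lies in [6.75, 6.875]
g(6.8125) = 0.4648 > 0, so the root lies in [6.8125, 6.875]

[6.8125, 6.875]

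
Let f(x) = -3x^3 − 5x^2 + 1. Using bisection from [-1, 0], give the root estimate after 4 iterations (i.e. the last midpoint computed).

x = -0.5 gives f = 0.125, positive; keep [-1, -0.5]
x = -0.75 gives f = -0.546875, negative; keep [-0.75, -0.5]
x = -0.625 gives f = -0.220703, negative; keep [-0.625, -0.5]
x = -0.5625 gives f = -0.0481, negative; keep [-0.5625, -0.5]

-0.5625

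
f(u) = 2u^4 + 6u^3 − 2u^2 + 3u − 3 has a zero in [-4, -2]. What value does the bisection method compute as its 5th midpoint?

-3.4375

midpoint -3: f = -30 < 0 → [-4, -3]
midpoint -3.5: f = 4.875 > 0 → [-3.5, -3]
midpoint -3.25: f = -16.710938 < 0 → [-3.5, -3.25]
midpoint -3.375: f = -7.0737 < 0 → [-3.5, -3.375]
midpoint -3.4375: f = -1.4038 < 0 → [-3.5, -3.4375]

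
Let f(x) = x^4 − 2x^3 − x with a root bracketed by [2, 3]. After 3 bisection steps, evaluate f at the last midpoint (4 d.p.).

x = 2.5 gives f = 5.3125, positive; keep [2, 2.5]
x = 2.25 gives f = 0.597656, positive; keep [2, 2.25]
x = 2.125 gives f = -0.925537, negative; keep [2.125, 2.25]

-0.9255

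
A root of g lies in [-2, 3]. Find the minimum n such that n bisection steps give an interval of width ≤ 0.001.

13

Width after n steps is 5/2^n. Need 2^n ≥ 5/0.001 = 5000.
2^12 = 4096 < 5000 ≤ 2^13 = 8192, so n = 13.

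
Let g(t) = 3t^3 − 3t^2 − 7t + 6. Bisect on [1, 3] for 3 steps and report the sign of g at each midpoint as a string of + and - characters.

+-+

t = 2 gives g = 4, positive; keep [1, 2]
t = 1.5 gives g = -1.125, negative; keep [1.5, 2]
t = 1.75 gives g = 0.640625, positive; keep [1.5, 1.75]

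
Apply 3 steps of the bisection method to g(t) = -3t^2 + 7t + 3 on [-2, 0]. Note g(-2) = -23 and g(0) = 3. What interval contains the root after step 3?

midpoint -1: g = -7 < 0 → [-1, 0]
midpoint -0.5: g = -1.25 < 0 → [-0.5, 0]
midpoint -0.25: g = 1.0625 > 0 → [-0.5, -0.25]

[-0.5, -0.25]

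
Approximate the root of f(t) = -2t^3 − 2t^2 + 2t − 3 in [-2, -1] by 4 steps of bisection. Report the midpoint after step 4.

-1.9375

midpoint -1.5: f = -3.75 < 0 → [-2, -1.5]
midpoint -1.75: f = -1.90625 < 0 → [-2, -1.75]
midpoint -1.875: f = -0.597656 < 0 → [-2, -1.875]
midpoint -1.9375: f = 0.1636 > 0 → [-1.9375, -1.875]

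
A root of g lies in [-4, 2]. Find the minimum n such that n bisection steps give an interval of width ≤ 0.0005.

14

Width after n steps is 6/2^n. Need 2^n ≥ 6/0.0005 = 12000.
2^13 = 8192 < 12000 ≤ 2^14 = 16384, so n = 14.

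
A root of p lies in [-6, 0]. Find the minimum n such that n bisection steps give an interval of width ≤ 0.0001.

16

Width after n steps is 6/2^n. Need 2^n ≥ 6/0.0001 = 60000.
2^15 = 32768 < 60000 ≤ 2^16 = 65536, so n = 16.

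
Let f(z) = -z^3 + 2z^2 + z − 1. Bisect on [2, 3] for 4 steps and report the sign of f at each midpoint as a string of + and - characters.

--++

midpoint 2.5: f = -1.625 < 0 → [2, 2.5]
midpoint 2.25: f = -0.015625 < 0 → [2, 2.25]
midpoint 2.125: f = 0.560547 > 0 → [2.125, 2.25]
midpoint 2.1875: f = 0.2903 > 0 → [2.1875, 2.25]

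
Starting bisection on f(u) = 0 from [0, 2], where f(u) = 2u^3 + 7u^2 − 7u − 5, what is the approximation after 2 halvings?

u = 1 gives f = -3, negative; keep [1, 2]
u = 1.5 gives f = 7, positive; keep [1, 1.5]

1.5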